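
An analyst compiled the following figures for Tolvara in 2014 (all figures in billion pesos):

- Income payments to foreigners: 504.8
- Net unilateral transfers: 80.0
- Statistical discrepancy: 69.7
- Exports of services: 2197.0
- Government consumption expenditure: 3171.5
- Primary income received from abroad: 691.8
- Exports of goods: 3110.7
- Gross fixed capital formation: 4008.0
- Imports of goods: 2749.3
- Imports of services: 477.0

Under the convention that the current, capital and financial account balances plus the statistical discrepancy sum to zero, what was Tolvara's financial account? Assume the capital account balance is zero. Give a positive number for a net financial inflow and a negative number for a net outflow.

-2418.1

Goods balance = 3110.7 - 2749.3 = 361.4
Services balance = 2197.0 - 477.0 = 1720.0
Trade balance (goods + services) = 361.4 + 1720.0 = 2081.4
Net primary income = 691.8 - 504.8 = 187.0
Net secondary income = 80.0
Current account = 2081.4 + 187.0 + 80.0 = 2348.4
Financial account = -(2348.4 + 69.7) = -2418.1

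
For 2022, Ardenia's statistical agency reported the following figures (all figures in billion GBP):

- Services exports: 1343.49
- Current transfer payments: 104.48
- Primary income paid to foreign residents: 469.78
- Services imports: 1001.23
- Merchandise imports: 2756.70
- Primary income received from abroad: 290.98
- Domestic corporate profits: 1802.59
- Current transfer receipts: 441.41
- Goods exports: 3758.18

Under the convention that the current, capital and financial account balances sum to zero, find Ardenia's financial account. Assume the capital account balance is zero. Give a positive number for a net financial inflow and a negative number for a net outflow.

-1501.87

Goods balance = 3758.18 - 2756.70 = 1001.48
Services balance = 1343.49 - 1001.23 = 342.26
Trade balance (goods + services) = 1001.48 + 342.26 = 1343.74
Net primary income = 290.98 - 469.78 = -178.80
Net secondary income = 441.41 - 104.48 = 336.93
Current account = 1343.74 + (-178.80) + 336.93 = 1501.87
Financial account = -(1501.87) = -1501.87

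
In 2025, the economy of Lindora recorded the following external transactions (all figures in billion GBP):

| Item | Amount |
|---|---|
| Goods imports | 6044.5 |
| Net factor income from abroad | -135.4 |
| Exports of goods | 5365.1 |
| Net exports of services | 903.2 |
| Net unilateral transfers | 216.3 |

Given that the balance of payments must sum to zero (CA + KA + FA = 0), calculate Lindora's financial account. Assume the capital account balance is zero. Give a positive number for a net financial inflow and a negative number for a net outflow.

Goods balance = 5365.1 - 6044.5 = -679.4
Services balance = 903.2
Trade balance (goods + services) = -679.4 + 903.2 = 223.8
Net primary income = -135.4
Net secondary income = 216.3
Current account = 223.8 + (-135.4) + 216.3 = 304.7
Financial account = -(304.7) = -304.7

-304.7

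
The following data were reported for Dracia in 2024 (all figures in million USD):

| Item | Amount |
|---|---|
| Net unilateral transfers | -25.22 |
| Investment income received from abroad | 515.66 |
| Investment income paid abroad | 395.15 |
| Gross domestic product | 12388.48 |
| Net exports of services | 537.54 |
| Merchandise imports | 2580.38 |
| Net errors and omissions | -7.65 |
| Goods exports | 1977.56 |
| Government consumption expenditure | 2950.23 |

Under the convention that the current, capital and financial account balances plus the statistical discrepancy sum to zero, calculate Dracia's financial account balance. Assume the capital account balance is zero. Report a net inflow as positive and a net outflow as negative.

-22.36

Goods balance = 1977.56 - 2580.38 = -602.82
Services balance = 537.54
Trade balance (goods + services) = -602.82 + 537.54 = -65.28
Net primary income = 515.66 - 395.15 = 120.51
Net secondary income = -25.22
Current account = -65.28 + 120.51 + (-25.22) = 30.01
Financial account = -(30.01 + (-7.65)) = -22.36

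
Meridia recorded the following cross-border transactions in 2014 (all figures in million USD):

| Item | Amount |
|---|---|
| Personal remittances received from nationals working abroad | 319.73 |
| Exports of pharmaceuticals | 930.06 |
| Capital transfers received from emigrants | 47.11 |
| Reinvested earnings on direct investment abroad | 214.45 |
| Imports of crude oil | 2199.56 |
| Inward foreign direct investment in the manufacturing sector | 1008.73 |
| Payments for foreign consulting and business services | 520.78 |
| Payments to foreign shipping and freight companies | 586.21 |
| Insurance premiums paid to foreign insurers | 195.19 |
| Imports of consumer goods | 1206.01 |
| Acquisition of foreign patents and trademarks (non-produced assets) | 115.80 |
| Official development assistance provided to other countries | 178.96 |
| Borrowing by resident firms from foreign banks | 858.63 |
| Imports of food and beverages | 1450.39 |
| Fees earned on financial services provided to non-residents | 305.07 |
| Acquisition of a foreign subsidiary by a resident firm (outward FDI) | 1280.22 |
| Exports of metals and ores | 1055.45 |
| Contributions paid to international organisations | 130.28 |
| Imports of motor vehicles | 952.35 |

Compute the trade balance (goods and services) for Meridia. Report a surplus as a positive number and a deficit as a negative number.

-4819.91

Goods: -2199.56 - 1206.01 - 952.35 - 1450.39 + 930.06 + 1055.45 = -3822.80
Services: -586.21 - 520.78 - 195.19 + 305.07 = -997.11
Trade balance = -3822.80 + (-997.11) = -4819.91
(Excluded from the trade balance — secondary income: personal remittances received from nationals working abroad 319.73, official development assistance provided to other countries 178.96, contributions paid to international organisations 130.28; capital account: capital transfers received from emigrants 47.11, acquisition of foreign patents and trademarks (non-produced assets) 115.80; primary income: reinvested earnings on direct investment abroad 214.45; financial account: inward foreign direct investment in the manufacturing sector 1008.73, borrowing by resident firms from foreign banks 858.63, acquisition of a foreign subsidiary by a resident firm (outward FDI) 1280.22.)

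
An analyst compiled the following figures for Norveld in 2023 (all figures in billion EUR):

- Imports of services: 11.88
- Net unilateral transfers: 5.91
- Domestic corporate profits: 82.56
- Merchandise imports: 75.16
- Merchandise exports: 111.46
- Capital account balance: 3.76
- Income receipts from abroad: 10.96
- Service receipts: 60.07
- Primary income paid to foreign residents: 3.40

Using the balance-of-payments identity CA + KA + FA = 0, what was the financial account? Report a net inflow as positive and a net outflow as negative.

-101.72

Goods balance = 111.46 - 75.16 = 36.30
Services balance = 60.07 - 11.88 = 48.19
Trade balance (goods + services) = 36.30 + 48.19 = 84.49
Net primary income = 10.96 - 3.40 = 7.56
Net secondary income = 5.91
Current account = 84.49 + 7.56 + 5.91 = 97.96
Financial account = -(97.96 + 3.76) = -101.72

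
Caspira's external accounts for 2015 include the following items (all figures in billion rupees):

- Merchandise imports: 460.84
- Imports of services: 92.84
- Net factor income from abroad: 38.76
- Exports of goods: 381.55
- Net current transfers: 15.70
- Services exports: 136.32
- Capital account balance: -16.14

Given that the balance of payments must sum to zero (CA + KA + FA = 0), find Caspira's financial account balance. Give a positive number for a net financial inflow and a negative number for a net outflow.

-2.51

Goods balance = 381.55 - 460.84 = -79.29
Services balance = 136.32 - 92.84 = 43.48
Trade balance (goods + services) = -79.29 + 43.48 = -35.81
Net primary income = 38.76
Net secondary income = 15.70
Current account = -35.81 + 38.76 + 15.70 = 18.65
Financial account = -(18.65 + (-16.14)) = -2.51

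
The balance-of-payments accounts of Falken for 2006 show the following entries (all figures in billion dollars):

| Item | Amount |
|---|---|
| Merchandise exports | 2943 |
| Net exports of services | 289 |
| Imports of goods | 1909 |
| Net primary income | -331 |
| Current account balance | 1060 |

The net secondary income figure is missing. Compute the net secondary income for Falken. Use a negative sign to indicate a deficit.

Current account = goods balance + services balance + net primary income + net secondary income
Sum of the known components = 992
Net secondary income = CA - (known components) = 1060 - 992 = 68

68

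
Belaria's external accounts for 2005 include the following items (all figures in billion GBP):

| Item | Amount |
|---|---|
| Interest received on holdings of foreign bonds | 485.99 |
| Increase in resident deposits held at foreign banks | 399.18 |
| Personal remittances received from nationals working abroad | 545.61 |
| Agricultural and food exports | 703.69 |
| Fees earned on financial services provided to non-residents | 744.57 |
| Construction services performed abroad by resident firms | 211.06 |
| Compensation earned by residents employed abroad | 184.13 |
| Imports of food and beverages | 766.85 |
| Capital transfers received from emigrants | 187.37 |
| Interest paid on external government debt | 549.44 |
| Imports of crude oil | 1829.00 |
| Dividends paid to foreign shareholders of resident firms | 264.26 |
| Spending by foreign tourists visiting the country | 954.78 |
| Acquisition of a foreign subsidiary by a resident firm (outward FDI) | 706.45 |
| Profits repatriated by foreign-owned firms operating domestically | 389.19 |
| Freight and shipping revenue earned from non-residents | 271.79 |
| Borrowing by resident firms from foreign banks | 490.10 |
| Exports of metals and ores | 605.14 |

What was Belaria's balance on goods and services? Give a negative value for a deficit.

895.18

Goods: -1829.00 - 766.85 + 605.14 + 703.69 = -1287.02
Services: 954.78 + 271.79 + 744.57 + 211.06 = 2182.20
Trade balance = -1287.02 + 2182.20 = 895.18
(Excluded from the trade balance — primary income: interest received on holdings of foreign bonds 485.99, compensation earned by residents employed abroad 184.13, interest paid on external government debt 549.44, dividends paid to foreign shareholders of resident firms 264.26, profits repatriated by foreign-owned firms operating domestically 389.19; financial account: increase in resident deposits held at foreign banks 399.18, acquisition of a foreign subsidiary by a resident firm (outward FDI) 706.45, borrowing by resident firms from foreign banks 490.10; secondary income: personal remittances received from nationals working abroad 545.61; capital account: capital transfers received from emigrants 187.37.)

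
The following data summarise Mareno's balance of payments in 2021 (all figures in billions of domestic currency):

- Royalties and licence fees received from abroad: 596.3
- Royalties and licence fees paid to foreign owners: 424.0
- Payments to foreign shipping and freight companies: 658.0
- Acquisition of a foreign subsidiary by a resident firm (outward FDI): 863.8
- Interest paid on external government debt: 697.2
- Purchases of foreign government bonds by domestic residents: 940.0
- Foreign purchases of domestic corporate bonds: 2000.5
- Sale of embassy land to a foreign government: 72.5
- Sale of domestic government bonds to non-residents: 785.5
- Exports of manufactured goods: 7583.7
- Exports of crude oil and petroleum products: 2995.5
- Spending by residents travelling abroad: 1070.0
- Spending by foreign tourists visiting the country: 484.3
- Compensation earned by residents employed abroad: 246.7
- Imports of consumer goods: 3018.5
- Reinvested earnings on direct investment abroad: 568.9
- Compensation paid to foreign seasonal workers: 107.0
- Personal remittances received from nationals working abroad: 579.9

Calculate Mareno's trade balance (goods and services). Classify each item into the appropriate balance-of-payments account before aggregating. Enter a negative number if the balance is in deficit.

6489.3

Goods: 7583.7 - 3018.5 + 2995.5 = 7560.7
Services: 596.3 - 1070.0 - 424.0 - 658.0 + 484.3 = -1071.4
Trade balance = 7560.7 + (-1071.4) = 6489.3
(Excluded from the trade balance — financial account: acquisition of a foreign subsidiary by a resident firm (outward FDI) 863.8, purchases of foreign government bonds by domestic residents 940.0, foreign purchases of domestic corporate bonds 2000.5, sale of domestic government bonds to non-residents 785.5; primary income: interest paid on external government debt 697.2, compensation earned by residents employed abroad 246.7, reinvested earnings on direct investment abroad 568.9, compensation paid to foreign seasonal workers 107.0; capital account: sale of embassy land to a foreign government 72.5; secondary income: personal remittances received from nationals working abroad 579.9.)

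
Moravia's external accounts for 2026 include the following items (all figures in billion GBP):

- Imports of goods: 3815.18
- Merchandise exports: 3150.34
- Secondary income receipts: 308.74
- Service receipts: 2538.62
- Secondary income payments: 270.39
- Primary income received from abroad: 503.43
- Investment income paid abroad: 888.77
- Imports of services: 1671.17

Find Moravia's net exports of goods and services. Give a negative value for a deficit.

202.61

Goods balance = 3150.34 - 3815.18 = -664.84
Services balance = 2538.62 - 1671.17 = 867.45
Trade balance (goods + services) = -664.84 + 867.45 = 202.61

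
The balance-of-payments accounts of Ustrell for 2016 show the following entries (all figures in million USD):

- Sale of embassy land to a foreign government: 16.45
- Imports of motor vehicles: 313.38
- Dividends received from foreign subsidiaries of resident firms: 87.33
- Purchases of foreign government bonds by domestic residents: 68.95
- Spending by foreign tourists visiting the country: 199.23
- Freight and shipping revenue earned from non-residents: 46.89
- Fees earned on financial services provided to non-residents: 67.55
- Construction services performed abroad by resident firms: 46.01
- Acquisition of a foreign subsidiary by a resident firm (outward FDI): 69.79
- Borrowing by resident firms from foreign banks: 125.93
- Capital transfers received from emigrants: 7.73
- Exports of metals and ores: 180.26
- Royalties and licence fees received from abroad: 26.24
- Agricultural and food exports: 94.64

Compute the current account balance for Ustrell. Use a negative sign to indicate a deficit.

434.77

Goods: 94.64 - 313.38 + 180.26 = -38.48
Services: 199.23 + 46.01 + 46.89 + 26.24 + 67.55 = 385.92
Primary income: 87.33
Current account = (-38.48) + 385.92 + 87.33 = 434.77
(Excluded from the current account — capital account: sale of embassy land to a foreign government 16.45, capital transfers received from emigrants 7.73; financial account: purchases of foreign government bonds by domestic residents 68.95, acquisition of a foreign subsidiary by a resident firm (outward FDI) 69.79, borrowing by resident firms from foreign banks 125.93.)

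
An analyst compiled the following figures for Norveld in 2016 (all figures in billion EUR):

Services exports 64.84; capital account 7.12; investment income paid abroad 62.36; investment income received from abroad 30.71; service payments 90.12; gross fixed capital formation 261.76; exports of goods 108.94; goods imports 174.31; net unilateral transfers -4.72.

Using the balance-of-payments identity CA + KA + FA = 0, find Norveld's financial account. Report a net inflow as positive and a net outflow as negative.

119.90

Goods balance = 108.94 - 174.31 = -65.37
Services balance = 64.84 - 90.12 = -25.28
Trade balance (goods + services) = -65.37 + (-25.28) = -90.65
Net primary income = 30.71 - 62.36 = -31.65
Net secondary income = -4.72
Current account = -90.65 + (-31.65) + (-4.72) = -127.02
Financial account = -(-127.02 + 7.12) = 119.90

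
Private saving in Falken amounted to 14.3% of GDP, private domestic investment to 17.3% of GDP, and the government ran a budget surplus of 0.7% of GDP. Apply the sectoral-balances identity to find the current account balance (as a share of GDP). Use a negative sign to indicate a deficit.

By the sectoral-balances identity, CA = (S_private - I) + (T - G).
Private balance = 14.3 - 17.3 = -3.0
Government balance (T - G) = 0.7
CA = -3.0 + 0.7 = -2.3

-2.3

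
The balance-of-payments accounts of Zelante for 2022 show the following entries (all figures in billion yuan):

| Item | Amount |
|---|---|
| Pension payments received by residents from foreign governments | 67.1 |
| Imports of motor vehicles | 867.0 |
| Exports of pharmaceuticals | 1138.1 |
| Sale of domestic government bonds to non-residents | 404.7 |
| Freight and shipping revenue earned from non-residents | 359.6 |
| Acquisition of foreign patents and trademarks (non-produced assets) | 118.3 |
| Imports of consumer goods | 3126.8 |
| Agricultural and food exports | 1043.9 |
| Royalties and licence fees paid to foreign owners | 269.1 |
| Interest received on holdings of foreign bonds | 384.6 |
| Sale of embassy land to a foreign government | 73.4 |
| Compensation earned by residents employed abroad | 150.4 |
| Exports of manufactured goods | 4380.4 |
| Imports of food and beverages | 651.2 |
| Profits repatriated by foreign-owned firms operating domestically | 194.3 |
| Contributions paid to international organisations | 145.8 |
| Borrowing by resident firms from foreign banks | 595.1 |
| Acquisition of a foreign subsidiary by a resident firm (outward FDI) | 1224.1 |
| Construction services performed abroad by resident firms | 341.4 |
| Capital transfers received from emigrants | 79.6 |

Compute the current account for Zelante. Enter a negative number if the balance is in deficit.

2611.3

Goods: -651.2 - 3126.8 + 1138.1 + 4380.4 - 867.0 + 1043.9 = 1917.4
Services: 341.4 - 269.1 + 359.6 = 431.9
Primary income: 384.6 + 150.4 - 194.3 = 340.7
Secondary income: 67.1 - 145.8 = -78.7
Current account = 1917.4 + 431.9 + 340.7 + (-78.7) = 2611.3
(Excluded from the current account — financial account: sale of domestic government bonds to non-residents 404.7, borrowing by resident firms from foreign banks 595.1, acquisition of a foreign subsidiary by a resident firm (outward FDI) 1224.1; capital account: acquisition of foreign patents and trademarks (non-produced assets) 118.3, sale of embassy land to a foreign government 73.4, capital transfers received from emigrants 79.6.)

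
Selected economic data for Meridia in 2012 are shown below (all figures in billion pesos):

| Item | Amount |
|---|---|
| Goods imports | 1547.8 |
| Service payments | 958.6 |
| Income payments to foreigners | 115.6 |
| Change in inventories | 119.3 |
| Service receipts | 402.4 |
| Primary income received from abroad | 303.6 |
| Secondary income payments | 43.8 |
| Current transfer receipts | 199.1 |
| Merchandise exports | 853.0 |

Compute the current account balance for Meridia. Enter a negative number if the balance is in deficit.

-907.7

Goods balance = 853.0 - 1547.8 = -694.8
Services balance = 402.4 - 958.6 = -556.2
Trade balance (goods + services) = -694.8 + (-556.2) = -1251.0
Net primary income = 303.6 - 115.6 = 188.0
Net secondary income = 199.1 - 43.8 = 155.3
Current account = -1251.0 + 188.0 + 155.3 = -907.7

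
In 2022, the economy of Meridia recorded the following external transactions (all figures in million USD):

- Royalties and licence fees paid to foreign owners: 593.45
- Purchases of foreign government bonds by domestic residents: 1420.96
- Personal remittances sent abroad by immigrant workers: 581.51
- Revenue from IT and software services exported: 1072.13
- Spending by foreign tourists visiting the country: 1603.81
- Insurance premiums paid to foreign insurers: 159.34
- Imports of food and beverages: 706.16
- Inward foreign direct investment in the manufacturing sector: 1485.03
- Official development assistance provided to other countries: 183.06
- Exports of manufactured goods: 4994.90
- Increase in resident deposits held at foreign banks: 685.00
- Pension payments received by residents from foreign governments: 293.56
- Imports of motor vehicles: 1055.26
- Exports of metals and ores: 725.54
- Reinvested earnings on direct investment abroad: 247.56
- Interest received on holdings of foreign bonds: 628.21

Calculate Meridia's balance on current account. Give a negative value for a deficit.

Goods: -706.16 - 1055.26 + 4994.90 + 725.54 = 3959.02
Services: -159.34 + 1072.13 + 1603.81 - 593.45 = 1923.15
Primary income: 628.21 + 247.56 = 875.77
Secondary income: -581.51 - 183.06 + 293.56 = -471.01
Current account = 3959.02 + 1923.15 + 875.77 + (-471.01) = 6286.93
(Excluded from the current account — financial account: purchases of foreign government bonds by domestic residents 1420.96, inward foreign direct investment in the manufacturing sector 1485.03, increase in resident deposits held at foreign banks 685.00.)

6286.93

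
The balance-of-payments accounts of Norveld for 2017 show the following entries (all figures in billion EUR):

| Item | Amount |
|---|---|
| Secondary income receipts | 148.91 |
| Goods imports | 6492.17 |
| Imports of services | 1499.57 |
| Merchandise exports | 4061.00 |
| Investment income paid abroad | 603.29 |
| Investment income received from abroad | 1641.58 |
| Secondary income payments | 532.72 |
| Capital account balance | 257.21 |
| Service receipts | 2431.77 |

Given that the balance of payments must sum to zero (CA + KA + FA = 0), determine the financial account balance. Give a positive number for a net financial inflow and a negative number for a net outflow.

Goods balance = 4061.00 - 6492.17 = -2431.17
Services balance = 2431.77 - 1499.57 = 932.20
Trade balance (goods + services) = -2431.17 + 932.20 = -1498.97
Net primary income = 1641.58 - 603.29 = 1038.29
Net secondary income = 148.91 - 532.72 = -383.81
Current account = -1498.97 + 1038.29 + (-383.81) = -844.49
Financial account = -(-844.49 + 257.21) = 587.28

587.28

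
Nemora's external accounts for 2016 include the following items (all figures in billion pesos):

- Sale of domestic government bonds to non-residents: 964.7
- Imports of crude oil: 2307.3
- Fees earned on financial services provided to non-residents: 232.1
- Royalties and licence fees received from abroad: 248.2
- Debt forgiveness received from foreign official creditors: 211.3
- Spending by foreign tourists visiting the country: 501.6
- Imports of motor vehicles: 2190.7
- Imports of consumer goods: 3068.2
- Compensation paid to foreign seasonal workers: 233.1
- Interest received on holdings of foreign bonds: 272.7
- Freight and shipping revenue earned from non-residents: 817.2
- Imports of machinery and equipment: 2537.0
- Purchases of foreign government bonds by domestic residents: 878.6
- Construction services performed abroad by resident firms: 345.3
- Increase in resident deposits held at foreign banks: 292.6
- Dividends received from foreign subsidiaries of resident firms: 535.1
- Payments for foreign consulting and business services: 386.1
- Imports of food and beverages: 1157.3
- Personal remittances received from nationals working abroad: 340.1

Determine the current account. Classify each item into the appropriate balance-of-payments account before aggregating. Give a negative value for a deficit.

-8587.4

Goods: -1157.3 - 2537.0 - 2307.3 - 3068.2 - 2190.7 = -11260.5
Services: 248.2 - 386.1 + 345.3 + 817.2 + 501.6 + 232.1 = 1758.3
Primary income: 272.7 - 233.1 + 535.1 = 574.7
Secondary income: 340.1
Current account = (-11260.5) + 1758.3 + 574.7 + 340.1 = -8587.4
(Excluded from the current account — financial account: sale of domestic government bonds to non-residents 964.7, purchases of foreign government bonds by domestic residents 878.6, increase in resident deposits held at foreign banks 292.6; capital account: debt forgiveness received from foreign official creditors 211.3.)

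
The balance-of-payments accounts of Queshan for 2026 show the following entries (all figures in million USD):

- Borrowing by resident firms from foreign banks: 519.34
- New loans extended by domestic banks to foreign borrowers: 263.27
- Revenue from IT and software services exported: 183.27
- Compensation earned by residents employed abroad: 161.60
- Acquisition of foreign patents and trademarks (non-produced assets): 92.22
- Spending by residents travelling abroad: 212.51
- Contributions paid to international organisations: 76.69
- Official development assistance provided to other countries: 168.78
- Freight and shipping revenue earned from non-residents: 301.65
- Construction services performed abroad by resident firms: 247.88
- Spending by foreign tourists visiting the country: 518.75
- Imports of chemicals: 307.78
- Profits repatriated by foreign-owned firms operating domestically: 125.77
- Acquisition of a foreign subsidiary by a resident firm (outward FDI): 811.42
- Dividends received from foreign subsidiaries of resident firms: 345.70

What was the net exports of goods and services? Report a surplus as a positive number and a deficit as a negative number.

Goods: -307.78
Services: -212.51 + 301.65 + 518.75 + 183.27 + 247.88 = 1039.04
Trade balance = -307.78 + 1039.04 = 731.26
(Excluded from the trade balance — financial account: borrowing by resident firms from foreign banks 519.34, new loans extended by domestic banks to foreign borrowers 263.27, acquisition of a foreign subsidiary by a resident firm (outward FDI) 811.42; primary income: compensation earned by residents employed abroad 161.60, profits repatriated by foreign-owned firms operating domestically 125.77, dividends received from foreign subsidiaries of resident firms 345.70; capital account: acquisition of foreign patents and trademarks (non-produced assets) 92.22; secondary income: contributions paid to international organisations 76.69, official development assistance provided to other countries 168.78.)

731.26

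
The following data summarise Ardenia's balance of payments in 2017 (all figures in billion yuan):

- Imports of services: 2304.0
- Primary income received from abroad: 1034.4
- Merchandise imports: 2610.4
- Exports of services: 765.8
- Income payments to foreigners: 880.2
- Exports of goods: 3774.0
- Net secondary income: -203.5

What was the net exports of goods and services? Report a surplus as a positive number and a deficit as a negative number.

Goods balance = 3774.0 - 2610.4 = 1163.6
Services balance = 765.8 - 2304.0 = -1538.2
Trade balance (goods + services) = 1163.6 + (-1538.2) = -374.6

-374.6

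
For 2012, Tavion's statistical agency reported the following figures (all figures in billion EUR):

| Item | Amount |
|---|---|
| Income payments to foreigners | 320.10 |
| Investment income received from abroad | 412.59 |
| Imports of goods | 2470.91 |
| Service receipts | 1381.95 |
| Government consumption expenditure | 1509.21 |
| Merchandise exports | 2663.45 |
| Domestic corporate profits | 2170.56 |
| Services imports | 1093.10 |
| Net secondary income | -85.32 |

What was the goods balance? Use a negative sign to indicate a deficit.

Goods balance = 2663.45 - 2470.91 = 192.54

192.54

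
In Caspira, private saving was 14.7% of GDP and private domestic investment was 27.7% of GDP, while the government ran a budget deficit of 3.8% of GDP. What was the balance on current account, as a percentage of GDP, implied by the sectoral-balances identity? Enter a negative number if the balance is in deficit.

-16.8

By the sectoral-balances identity, CA = (S_private - I) + (T - G).
Private balance = 14.7 - 27.7 = -13.0
Government balance (T - G) = -3.8
CA = -13.0 + (-3.8) = -16.8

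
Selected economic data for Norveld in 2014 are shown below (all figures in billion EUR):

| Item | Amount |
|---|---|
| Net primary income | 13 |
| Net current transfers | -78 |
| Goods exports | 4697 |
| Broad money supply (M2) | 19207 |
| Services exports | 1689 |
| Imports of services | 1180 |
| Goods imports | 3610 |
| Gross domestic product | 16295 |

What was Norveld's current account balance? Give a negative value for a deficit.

1531

Goods balance = 4697 - 3610 = 1087
Services balance = 1689 - 1180 = 509
Trade balance (goods + services) = 1087 + 509 = 1596
Net primary income = 13
Net secondary income = -78
Current account = 1596 + 13 + (-78) = 1531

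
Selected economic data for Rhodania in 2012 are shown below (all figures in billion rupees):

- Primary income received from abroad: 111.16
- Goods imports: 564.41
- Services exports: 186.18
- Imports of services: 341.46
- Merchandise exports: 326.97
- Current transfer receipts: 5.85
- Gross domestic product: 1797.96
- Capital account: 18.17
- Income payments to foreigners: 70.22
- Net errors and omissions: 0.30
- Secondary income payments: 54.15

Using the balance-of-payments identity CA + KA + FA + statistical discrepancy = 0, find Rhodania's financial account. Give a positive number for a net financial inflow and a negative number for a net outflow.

Goods balance = 326.97 - 564.41 = -237.44
Services balance = 186.18 - 341.46 = -155.28
Trade balance (goods + services) = -237.44 + (-155.28) = -392.72
Net primary income = 111.16 - 70.22 = 40.94
Net secondary income = 5.85 - 54.15 = -48.30
Current account = -392.72 + 40.94 + (-48.30) = -400.08
Financial account = -(-400.08 + 18.17 + 0.30) = 381.61

381.61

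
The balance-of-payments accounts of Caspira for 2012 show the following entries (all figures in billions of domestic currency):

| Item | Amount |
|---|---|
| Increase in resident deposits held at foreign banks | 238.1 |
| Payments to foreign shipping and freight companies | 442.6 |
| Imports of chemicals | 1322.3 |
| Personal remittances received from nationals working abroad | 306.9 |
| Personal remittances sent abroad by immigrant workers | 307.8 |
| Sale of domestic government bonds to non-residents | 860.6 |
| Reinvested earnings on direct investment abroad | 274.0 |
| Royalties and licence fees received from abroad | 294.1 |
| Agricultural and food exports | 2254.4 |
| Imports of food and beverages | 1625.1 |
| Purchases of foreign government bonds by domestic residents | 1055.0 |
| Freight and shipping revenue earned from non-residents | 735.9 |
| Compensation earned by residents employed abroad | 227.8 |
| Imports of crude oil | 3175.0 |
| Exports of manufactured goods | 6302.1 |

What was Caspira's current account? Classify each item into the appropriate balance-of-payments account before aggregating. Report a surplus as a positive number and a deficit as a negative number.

Goods: -3175.0 + 6302.1 - 1322.3 + 2254.4 - 1625.1 = 2434.1
Services: 735.9 - 442.6 + 294.1 = 587.4
Primary income: 274.0 + 227.8 = 501.8
Secondary income: 306.9 - 307.8 = -0.9
Current account = 2434.1 + 587.4 + 501.8 + (-0.9) = 3522.4
(Excluded from the current account — financial account: increase in resident deposits held at foreign banks 238.1, sale of domestic government bonds to non-residents 860.6, purchases of foreign government bonds by domestic residents 1055.0.)

3522.4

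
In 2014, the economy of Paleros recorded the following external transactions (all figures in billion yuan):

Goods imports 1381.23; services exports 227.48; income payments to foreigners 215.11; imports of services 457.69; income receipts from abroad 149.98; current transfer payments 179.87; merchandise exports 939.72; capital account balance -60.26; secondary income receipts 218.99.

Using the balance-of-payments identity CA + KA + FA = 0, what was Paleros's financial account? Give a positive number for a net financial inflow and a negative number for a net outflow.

757.99

Goods balance = 939.72 - 1381.23 = -441.51
Services balance = 227.48 - 457.69 = -230.21
Trade balance (goods + services) = -441.51 + (-230.21) = -671.72
Net primary income = 149.98 - 215.11 = -65.13
Net secondary income = 218.99 - 179.87 = 39.12
Current account = -671.72 + (-65.13) + 39.12 = -697.73
Financial account = -(-697.73 + (-60.26)) = 757.99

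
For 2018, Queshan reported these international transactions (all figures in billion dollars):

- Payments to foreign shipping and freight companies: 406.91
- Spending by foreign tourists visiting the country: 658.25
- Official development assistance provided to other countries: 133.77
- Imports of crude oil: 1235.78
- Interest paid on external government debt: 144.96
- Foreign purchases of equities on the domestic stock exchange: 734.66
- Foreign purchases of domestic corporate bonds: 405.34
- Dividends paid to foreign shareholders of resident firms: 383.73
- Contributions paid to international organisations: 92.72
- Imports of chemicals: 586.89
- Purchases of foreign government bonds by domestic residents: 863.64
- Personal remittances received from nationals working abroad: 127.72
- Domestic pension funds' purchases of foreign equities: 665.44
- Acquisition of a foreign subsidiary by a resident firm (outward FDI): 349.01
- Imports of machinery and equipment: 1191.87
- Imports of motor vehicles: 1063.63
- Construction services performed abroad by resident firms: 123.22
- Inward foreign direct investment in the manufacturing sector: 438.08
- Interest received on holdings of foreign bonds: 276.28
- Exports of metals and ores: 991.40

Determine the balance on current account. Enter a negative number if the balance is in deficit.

-3063.39

Goods: 991.40 - 1191.87 - 586.89 - 1235.78 - 1063.63 = -3086.77
Services: 123.22 + 658.25 - 406.91 = 374.56
Primary income: -383.73 - 144.96 + 276.28 = -252.41
Secondary income: -133.77 - 92.72 + 127.72 = -98.77
Current account = (-3086.77) + 374.56 + (-252.41) + (-98.77) = -3063.39
(Excluded from the current account — financial account: foreign purchases of equities on the domestic stock exchange 734.66, foreign purchases of domestic corporate bonds 405.34, purchases of foreign government bonds by domestic residents 863.64, domestic pension funds' purchases of foreign equities 665.44, acquisition of a foreign subsidiary by a resident firm (outward FDI) 349.01, inward foreign direct investment in the manufacturing sector 438.08.)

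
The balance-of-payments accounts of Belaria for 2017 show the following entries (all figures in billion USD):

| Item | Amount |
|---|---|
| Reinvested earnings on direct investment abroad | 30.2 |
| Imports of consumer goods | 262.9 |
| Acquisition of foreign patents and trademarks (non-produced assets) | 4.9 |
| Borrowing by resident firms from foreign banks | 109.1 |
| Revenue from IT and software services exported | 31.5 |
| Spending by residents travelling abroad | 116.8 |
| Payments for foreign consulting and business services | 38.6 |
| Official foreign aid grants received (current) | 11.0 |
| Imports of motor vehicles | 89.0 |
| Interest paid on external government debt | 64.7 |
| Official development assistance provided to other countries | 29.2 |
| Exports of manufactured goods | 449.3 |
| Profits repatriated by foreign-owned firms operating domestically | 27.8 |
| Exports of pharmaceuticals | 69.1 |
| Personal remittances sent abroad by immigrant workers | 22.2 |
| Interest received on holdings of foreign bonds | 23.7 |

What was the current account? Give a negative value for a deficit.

Goods: -262.9 + 69.1 + 449.3 - 89.0 = 166.5
Services: -116.8 + 31.5 - 38.6 = -123.9
Primary income: 30.2 + 23.7 - 64.7 - 27.8 = -38.6
Secondary income: 11.0 - 22.2 - 29.2 = -40.4
Current account = 166.5 + (-123.9) + (-38.6) + (-40.4) = -36.4
(Excluded from the current account — capital account: acquisition of foreign patents and trademarks (non-produced assets) 4.9; financial account: borrowing by resident firms from foreign banks 109.1.)

-36.4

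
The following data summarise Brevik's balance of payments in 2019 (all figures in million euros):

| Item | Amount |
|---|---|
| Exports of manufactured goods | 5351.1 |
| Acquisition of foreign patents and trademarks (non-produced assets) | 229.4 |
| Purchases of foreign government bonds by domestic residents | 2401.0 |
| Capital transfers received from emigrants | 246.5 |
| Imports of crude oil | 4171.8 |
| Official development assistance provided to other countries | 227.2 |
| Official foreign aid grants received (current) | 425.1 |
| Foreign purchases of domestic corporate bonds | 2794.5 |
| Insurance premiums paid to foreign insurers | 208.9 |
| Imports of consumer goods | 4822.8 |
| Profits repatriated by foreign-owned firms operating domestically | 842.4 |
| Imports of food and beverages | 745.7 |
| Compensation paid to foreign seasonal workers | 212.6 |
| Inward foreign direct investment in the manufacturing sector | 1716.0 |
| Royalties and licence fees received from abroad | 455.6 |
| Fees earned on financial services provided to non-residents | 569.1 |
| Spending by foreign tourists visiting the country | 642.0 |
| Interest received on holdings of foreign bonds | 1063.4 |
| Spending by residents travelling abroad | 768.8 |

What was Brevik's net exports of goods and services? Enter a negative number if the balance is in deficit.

Goods: -4171.8 - 745.7 - 4822.8 + 5351.1 = -4389.2
Services: -208.9 + 642.0 + 455.6 - 768.8 + 569.1 = 689.0
Trade balance = -4389.2 + 689.0 = -3700.2
(Excluded from the trade balance — capital account: acquisition of foreign patents and trademarks (non-produced assets) 229.4, capital transfers received from emigrants 246.5; financial account: purchases of foreign government bonds by domestic residents 2401.0, foreign purchases of domestic corporate bonds 2794.5, inward foreign direct investment in the manufacturing sector 1716.0; secondary income: official development assistance provided to other countries 227.2, official foreign aid grants received (current) 425.1; primary income: profits repatriated by foreign-owned firms operating domestically 842.4, compensation paid to foreign seasonal workers 212.6, interest received on holdings of foreign bonds 1063.4.)

-3700.2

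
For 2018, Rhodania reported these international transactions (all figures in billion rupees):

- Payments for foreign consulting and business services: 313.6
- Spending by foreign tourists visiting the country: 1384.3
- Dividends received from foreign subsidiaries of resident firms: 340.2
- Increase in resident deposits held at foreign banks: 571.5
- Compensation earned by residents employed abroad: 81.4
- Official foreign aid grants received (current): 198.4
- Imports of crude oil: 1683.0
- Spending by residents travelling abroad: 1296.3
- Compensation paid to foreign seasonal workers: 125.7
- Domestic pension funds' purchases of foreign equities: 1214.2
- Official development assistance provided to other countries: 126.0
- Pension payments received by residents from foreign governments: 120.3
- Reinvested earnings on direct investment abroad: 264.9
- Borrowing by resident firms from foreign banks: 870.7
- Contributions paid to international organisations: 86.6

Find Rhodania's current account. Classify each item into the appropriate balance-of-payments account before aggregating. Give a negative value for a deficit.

-1241.7

Goods: -1683.0
Services: -313.6 + 1384.3 - 1296.3 = -225.6
Primary income: 264.9 + 340.2 + 81.4 - 125.7 = 560.8
Secondary income: 198.4 - 86.6 + 120.3 - 126.0 = 106.1
Current account = (-1683.0) + (-225.6) + 560.8 + 106.1 = -1241.7
(Excluded from the current account — financial account: increase in resident deposits held at foreign banks 571.5, domestic pension funds' purchases of foreign equities 1214.2, borrowing by resident firms from foreign banks 870.7.)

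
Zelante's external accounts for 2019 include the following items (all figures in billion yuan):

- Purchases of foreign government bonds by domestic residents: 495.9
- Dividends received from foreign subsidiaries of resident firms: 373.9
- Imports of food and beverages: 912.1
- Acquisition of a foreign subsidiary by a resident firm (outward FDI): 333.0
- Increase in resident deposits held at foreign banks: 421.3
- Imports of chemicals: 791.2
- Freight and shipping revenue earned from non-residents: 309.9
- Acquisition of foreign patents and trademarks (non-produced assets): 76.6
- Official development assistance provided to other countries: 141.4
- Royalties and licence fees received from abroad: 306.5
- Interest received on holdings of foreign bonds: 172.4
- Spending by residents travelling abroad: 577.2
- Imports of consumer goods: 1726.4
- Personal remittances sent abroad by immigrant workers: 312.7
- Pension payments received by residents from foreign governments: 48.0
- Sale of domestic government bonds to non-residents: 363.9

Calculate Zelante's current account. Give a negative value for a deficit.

-3250.3

Goods: -912.1 - 1726.4 - 791.2 = -3429.7
Services: 306.5 - 577.2 + 309.9 = 39.2
Primary income: 172.4 + 373.9 = 546.3
Secondary income: 48.0 - 141.4 - 312.7 = -406.1
Current account = (-3429.7) + 39.2 + 546.3 + (-406.1) = -3250.3
(Excluded from the current account — financial account: purchases of foreign government bonds by domestic residents 495.9, acquisition of a foreign subsidiary by a resident firm (outward FDI) 333.0, increase in resident deposits held at foreign banks 421.3, sale of domestic government bonds to non-residents 363.9; capital account: acquisition of foreign patents and trademarks (non-produced assets) 76.6.)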